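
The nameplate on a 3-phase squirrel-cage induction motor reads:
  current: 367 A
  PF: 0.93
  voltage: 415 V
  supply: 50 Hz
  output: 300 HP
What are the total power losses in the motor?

21.5 kW

P_in = √3·V·I·cosφ = 1.732×415×367×0.93 = 245327 W
P_out = 300×746 = 223800 W
Losses = P_in − P_out = 245327 − 223800 = 21527 W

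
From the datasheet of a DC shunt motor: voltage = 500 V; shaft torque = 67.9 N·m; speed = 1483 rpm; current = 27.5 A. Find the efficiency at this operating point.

ω = 2π × 1483/60 = 155.3 rad/s; P_out = τω = 67.9 × 155.3 = 10545 W
P_in = V·I = 500 × 27.5 = 13750 W
η = P_out / P_in = 10545 / 13750 = 0.767 = 76.7%

76.7 %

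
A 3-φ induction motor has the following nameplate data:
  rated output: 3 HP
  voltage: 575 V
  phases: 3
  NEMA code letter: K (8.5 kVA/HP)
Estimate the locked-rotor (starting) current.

25.6 A

S_LR = 8.5 × 3 = 25.5 kVA
I_LR = S_LR/(√3·V_L) = 25500/(1.732×575) = 25.6 A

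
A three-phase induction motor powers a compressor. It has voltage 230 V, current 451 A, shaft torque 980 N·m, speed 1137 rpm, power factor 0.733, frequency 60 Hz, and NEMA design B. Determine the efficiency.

ω = 2π × 1137/60 = 119.1 rad/s; P_out = τω = 980 × 119.1 = 116718 W
P_in = √3·V_L·I_L·cosφ = 1.732 × 230 × 451 × 0.733 = 131691 W
η = P_out / P_in = 116718 / 131691 = 0.886 = 88.6%

88.6 %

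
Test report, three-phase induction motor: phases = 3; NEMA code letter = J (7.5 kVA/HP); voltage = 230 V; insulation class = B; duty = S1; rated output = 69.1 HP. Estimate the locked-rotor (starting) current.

1300 A

S_LR = 7.5 × 69.1 = 518.25 kVA
I_LR = S_LR/(√3·V_L) = 518250/(1.732×230) = 1300 A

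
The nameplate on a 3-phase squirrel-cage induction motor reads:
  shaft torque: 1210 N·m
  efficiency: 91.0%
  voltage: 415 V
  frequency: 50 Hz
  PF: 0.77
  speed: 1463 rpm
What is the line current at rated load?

368 A

ω = 2π×1463/60 = 153.2 rad/s; P_out = τω = 1210 × 153.2 = 185372 W
P_in = P_out / η = 185372 / 0.910 = 203705 W
I_L = P_in / (√3·V_L·cosφ) = 203705 / (1.732 × 415 × 0.77) = 368 A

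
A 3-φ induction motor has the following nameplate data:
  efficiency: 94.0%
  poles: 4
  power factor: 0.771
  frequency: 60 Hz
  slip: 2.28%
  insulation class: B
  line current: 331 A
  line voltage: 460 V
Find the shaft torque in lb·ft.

765 lb·ft

P_in = √3·V·I·cosφ = 1.732 × 460 × 331 × 0.771 = 203324 W
P_out = η·P_in = 0.94 × 203324 = 191125 W
n_s = 120×60/4 = 1800 rpm; n = 1800×(1−0.0228) = 1759 rpm
ω = 2π×1759/60 = 184.2 rad/s
τ = P_out/ω = 191125/184.2 = 1038 N·m
In lb·ft: 1038/1.356 = 765 lb·ft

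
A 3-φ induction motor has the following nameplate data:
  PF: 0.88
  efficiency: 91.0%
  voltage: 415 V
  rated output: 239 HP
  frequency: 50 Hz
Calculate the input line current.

P_out = 239 × 746 = 178294 W
P_in = P_out / η = 178294 / 0.910 = 195927 W
I_L = P_in / (√3·V_L·cosφ) = 195927 / (1.732 × 415 × 0.88) = 310 A

310 A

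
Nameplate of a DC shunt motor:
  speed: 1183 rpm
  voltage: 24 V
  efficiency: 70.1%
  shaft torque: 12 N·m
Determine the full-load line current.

88.4 A

ω = 2π×1183/60 = 123.9 rad/s; P_out = τω = 12 × 123.9 = 1487 W
P_in = P_out / η = 1487 / 0.701 = 2121 W
I = P_in / V = 2121 / 24 = 88.4 A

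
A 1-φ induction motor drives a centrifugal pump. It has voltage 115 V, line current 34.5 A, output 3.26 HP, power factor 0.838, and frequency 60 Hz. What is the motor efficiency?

P_out = 3.26 × 746 = 2432 W
P_in = V·I·cosφ = 115 × 34.5 × 0.838 = 3325 W
η = P_out / P_in = 2432 / 3325 = 0.731 = 73.1%

73.1 %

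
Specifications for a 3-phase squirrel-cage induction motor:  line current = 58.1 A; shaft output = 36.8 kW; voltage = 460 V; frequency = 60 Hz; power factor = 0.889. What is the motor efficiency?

89.4 %

P_out = 36.8 kW = 36800 W
P_in = √3·V_L·I_L·cosφ = 1.732 × 460 × 58.1 × 0.889 = 41151 W
η = P_out / P_in = 36800 / 41151 = 0.894 = 89.4%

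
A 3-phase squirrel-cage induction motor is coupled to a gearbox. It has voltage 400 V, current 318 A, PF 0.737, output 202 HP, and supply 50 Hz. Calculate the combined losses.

11700 W

P_in = √3·V·I·cosφ = 1.732×400×318×0.737 = 162369 W
P_out = 202×746 = 150692 W
Losses = P_in − P_out = 162369 − 150692 = 11677 W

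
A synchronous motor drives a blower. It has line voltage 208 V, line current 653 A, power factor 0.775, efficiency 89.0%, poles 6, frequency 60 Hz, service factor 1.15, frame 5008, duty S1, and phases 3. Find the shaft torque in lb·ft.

P_in = √3·V·I·cosφ = 1.732 × 208 × 653 × 0.775 = 182317 W
P_out = η·P_in = 0.89 × 182317 = 162262 W
n = n_s = 120×60/6 = 1200 rpm (synchronous)
ω = 2π×1200/60 = 125.7 rad/s
τ = P_out/ω = 162262/125.7 = 1291 N·m
In lb·ft: 1291/1.356 = 952 lb·ft

952 lb·ft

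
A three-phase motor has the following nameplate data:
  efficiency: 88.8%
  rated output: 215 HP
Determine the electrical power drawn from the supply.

P_out = 215 × 746 = 160390 W
P_in = P_out/η = 160390/0.888 = 180619 W = 181 kW

181 kW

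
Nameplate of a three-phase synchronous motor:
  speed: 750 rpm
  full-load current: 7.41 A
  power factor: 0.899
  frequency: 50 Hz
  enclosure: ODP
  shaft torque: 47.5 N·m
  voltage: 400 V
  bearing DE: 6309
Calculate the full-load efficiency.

80.8 %

ω = 2π × 750/60 = 78.54 rad/s; P_out = τω = 47.5 × 78.54 = 3731 W
P_in = √3·V_L·I_L·cosφ = 1.732 × 400 × 7.41 × 0.899 = 4615 W
η = P_out / P_in = 3731 / 4615 = 0.808 = 80.8%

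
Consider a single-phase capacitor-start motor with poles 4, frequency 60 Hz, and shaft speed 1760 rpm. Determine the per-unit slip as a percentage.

n_s = 120f/p = 120×60/4 = 1800 rpm
s = (n_s − n)/n_s = (1800 − 1760)/1800 = 0.0222

2.2 %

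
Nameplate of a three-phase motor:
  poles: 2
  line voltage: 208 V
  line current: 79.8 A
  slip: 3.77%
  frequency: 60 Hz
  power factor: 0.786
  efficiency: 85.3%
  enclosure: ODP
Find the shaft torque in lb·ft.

39.2 lb·ft

P_in = √3·V·I·cosφ = 1.732 × 208 × 79.8 × 0.786 = 22596 W
P_out = η·P_in = 0.853 × 22596 = 19274 W
n_s = 120×60/2 = 3600 rpm; n = 3600×(1−0.0377) = 3464 rpm
ω = 2π×3464/60 = 362.7 rad/s
τ = P_out/ω = 19274/362.7 = 53.14 N·m
In lb·ft: 53.14/1.356 = 39.2 lb·ft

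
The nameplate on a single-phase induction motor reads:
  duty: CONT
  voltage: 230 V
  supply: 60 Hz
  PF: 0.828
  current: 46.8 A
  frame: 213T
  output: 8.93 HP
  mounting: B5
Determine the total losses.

P_in = V·I·cosφ = 230×46.8×0.828 = 8913 W
P_out = 8.93×746 = 6662 W
Losses = P_in − P_out = 8913 − 6662 = 2251 W

2.25 kW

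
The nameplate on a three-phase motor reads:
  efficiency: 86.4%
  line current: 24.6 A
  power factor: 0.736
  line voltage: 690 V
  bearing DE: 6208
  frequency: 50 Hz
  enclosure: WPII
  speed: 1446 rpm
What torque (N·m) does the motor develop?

123 N·m

P_in = √3·V·I·cosφ = 1.732 × 690 × 24.6 × 0.736 = 21638 W
P_out = η·P_in = 0.864 × 21638 = 18695 W
n = 1446 rpm
ω = 2π×1446/60 = 151.4 rad/s
τ = P_out/ω = 18695/151.4 = 123 N·m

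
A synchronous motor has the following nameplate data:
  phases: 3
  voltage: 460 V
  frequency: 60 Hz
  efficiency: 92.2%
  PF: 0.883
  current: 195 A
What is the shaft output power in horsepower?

170 HP

P_in = √3·V·I·cosφ = 1.732 × 460 × 195 × 0.883 = 137183 W
P_out = η·P_in = 0.922 × 137183 = 126483 W
= 126483/746 = 170 HP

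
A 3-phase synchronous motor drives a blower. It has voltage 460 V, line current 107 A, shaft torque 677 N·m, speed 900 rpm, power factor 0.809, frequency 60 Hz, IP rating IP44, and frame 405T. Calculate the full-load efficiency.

92.5 %

ω = 2π × 900/60 = 94.25 rad/s; P_out = τω = 677 × 94.25 = 63807 W
P_in = √3·V_L·I_L·cosφ = 1.732 × 460 × 107 × 0.809 = 68966 W
η = P_out / P_in = 63807 / 68966 = 0.925 = 92.5%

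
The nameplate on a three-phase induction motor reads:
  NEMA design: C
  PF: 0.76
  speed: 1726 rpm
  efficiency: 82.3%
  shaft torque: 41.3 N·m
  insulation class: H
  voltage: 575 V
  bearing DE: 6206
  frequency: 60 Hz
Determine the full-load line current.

ω = 2π×1726/60 = 180.7 rad/s; P_out = τω = 41.3 × 180.7 = 7463 W
P_in = P_out / η = 7463 / 0.823 = 9068 W
I_L = P_in / (√3·V_L·cosφ) = 9068 / (1.732 × 575 × 0.76) = 12 A

12 A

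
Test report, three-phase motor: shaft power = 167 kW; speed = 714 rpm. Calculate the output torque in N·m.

ω = 2π × 714/60 = 74.77 rad/s
τ = P/ω = 167000/74.77 = 2230 N·m

2230 N·m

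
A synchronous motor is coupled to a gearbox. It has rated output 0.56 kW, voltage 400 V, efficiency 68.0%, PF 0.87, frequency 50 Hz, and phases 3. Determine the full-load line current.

P_out = 0.56 kW = 560 W
P_in = P_out / η = 560 / 0.680 = 824 W
I_L = P_in / (√3·V_L·cosφ) = 824 / (1.732 × 400 × 0.87) = 1.37 A

1.37 A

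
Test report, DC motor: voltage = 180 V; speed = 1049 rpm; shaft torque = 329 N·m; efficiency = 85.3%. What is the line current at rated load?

235 A

ω = 2π×1049/60 = 109.9 rad/s; P_out = τω = 329 × 109.9 = 36157 W
P_in = P_out / η = 36157 / 0.853 = 42388 W
I = P_in / V = 42388 / 180 = 235 A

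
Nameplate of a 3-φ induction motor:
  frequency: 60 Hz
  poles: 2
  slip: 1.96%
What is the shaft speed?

n_s = 120f/p = 120×60/2 = 3600 rpm
n = n_s(1 − s) = 3600 × (1 − 0.0196) = 3529 rpm

3529 rpm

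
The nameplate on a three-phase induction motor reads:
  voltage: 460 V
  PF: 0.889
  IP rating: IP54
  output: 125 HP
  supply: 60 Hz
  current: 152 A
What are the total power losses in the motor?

14400 W

P_in = √3·V·I·cosφ = 1.732×460×152×0.889 = 107659 W
P_out = 125×746 = 93250 W
Losses = P_in − P_out = 107659 − 93250 = 14409 W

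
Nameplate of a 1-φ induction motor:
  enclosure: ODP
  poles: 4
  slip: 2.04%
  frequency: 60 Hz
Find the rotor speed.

n_s = 120f/p = 120×60/4 = 1800 rpm
n = n_s(1 − s) = 1800 × (1 − 0.0204) = 1763 rpm

1763 rpm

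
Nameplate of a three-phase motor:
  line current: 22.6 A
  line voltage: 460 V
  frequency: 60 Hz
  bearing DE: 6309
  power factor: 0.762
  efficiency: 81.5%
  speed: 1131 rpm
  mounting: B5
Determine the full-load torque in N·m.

P_in = √3·V·I·cosφ = 1.732 × 460 × 22.6 × 0.762 = 13720 W
P_out = η·P_in = 0.815 × 13720 = 11182 W
n = 1131 rpm
ω = 2π×1131/60 = 118.4 rad/s
τ = P_out/ω = 11182/118.4 = 94.4 N·m

94.4 N·m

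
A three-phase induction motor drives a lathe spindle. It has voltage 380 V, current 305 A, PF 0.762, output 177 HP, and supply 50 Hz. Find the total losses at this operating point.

P_in = √3·V·I·cosφ = 1.732×380×305×0.762 = 152963 W
P_out = 177×746 = 132042 W
Losses = P_in − P_out = 152963 − 132042 = 20921 W

20.9 kW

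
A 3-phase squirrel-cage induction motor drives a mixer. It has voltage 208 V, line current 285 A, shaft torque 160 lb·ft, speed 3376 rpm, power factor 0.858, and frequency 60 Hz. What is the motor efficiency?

τ = 160 lb·ft × 1.356 = 217 N·m
ω = 2π × 3376/60 = 353.5 rad/s; P_out = τω = 217 × 353.5 = 76710 W
P_in = √3·V_L·I_L·cosφ = 1.732 × 208 × 285 × 0.858 = 88093 W
η = P_out / P_in = 76710 / 88093 = 0.871 = 87.1%

87.1 %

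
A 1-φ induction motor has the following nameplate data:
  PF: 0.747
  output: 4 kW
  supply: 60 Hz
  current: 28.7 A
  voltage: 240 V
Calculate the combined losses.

1.15 kW

P_in = V·I·cosφ = 240×28.7×0.747 = 5145 W
P_out = 4000 W
Losses = P_in − P_out = 5145 − 4000 = 1145 W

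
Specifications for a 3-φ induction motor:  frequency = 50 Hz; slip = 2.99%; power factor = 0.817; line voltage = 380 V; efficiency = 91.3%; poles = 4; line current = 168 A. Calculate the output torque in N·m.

P_in = √3·V·I·cosφ = 1.732 × 380 × 168 × 0.817 = 90336 W
P_out = η·P_in = 0.913 × 90336 = 82477 W
n_s = 120×50/4 = 1500 rpm; n = 1500×(1−0.0299) = 1455 rpm
ω = 2π×1455/60 = 152.4 rad/s
τ = P_out/ω = 82477/152.4 = 541 N·m

541 N·m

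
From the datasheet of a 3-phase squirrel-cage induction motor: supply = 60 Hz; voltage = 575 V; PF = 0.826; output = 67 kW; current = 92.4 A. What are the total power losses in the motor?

P_in = √3·V·I·cosφ = 1.732×575×92.4×0.826 = 76009 W
P_out = 67000 W
Losses = P_in − P_out = 76009 − 67000 = 9009 W

9010 W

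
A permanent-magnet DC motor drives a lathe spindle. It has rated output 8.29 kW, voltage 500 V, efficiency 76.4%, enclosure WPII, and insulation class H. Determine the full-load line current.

P_out = 8.29 kW = 8290 W
P_in = P_out / η = 8290 / 0.764 = 10851 W
I = P_in / V = 10851 / 500 = 21.7 A

21.7 A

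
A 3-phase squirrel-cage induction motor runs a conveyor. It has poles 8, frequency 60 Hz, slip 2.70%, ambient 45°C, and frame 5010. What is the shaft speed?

n_s = 120f/p = 120×60/8 = 900 rpm
n = n_s(1 − s) = 900 × (1 − 0.027) = 876 rpm

876 rpm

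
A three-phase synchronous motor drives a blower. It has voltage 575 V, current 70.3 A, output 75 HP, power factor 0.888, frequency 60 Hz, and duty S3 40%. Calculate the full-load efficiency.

P_out = 75 × 746 = 55950 W
P_in = √3·V_L·I_L·cosφ = 1.732 × 575 × 70.3 × 0.888 = 62170 W
η = P_out / P_in = 55950 / 62170 = 0.900 = 90.0%

90.0 %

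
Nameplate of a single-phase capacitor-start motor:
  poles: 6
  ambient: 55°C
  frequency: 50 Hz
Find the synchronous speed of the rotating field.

1000 rpm

n_s = 120f/p = 120×50/6 = 1000 rpm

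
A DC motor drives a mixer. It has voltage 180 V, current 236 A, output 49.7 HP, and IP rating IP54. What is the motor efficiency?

P_out = 49.7 × 746 = 37076 W
P_in = V·I = 180 × 236 = 42480 W
η = P_out / P_in = 37076 / 42480 = 0.873 = 87.3%

87.3 %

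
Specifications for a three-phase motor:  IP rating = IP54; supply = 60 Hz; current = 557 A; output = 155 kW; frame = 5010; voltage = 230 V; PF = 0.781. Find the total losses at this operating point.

18300 W

P_in = √3·V·I·cosφ = 1.732×230×557×0.781 = 173293 W
P_out = 155000 W
Losses = P_in − P_out = 173293 − 155000 = 18293 W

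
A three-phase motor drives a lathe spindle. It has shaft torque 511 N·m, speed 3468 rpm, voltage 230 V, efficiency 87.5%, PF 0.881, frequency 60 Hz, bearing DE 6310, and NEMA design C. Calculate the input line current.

ω = 2π×3468/60 = 363.2 rad/s; P_out = τω = 511 × 363.2 = 185595 W
P_in = P_out / η = 185595 / 0.875 = 212109 W
I_L = P_in / (√3·V_L·cosφ) = 212109 / (1.732 × 230 × 0.881) = 604 A

604 A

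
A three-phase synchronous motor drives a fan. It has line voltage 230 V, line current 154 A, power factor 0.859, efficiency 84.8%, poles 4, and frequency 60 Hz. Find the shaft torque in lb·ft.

P_in = √3·V·I·cosφ = 1.732 × 230 × 154 × 0.859 = 52697 W
P_out = η·P_in = 0.848 × 52697 = 44687 W
n = n_s = 120×60/4 = 1800 rpm (synchronous)
ω = 2π×1800/60 = 188.5 rad/s
τ = P_out/ω = 44687/188.5 = 237.1 N·m
In lb·ft: 237.1/1.356 = 175 lb·ft

175 lb·ft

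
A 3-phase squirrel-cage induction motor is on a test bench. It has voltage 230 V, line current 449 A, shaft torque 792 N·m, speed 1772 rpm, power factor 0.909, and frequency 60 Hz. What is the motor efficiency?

ω = 2π × 1772/60 = 185.6 rad/s; P_out = τω = 792 × 185.6 = 146995 W
P_in = √3·V_L·I_L·cosφ = 1.732 × 230 × 449 × 0.909 = 162587 W
η = P_out / P_in = 146995 / 162587 = 0.904 = 90.4%

90.4 %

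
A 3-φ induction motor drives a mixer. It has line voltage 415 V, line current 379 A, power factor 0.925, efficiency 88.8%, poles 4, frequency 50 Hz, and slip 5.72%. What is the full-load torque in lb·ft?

1110 lb·ft

P_in = √3·V·I·cosφ = 1.732 × 415 × 379 × 0.925 = 251986 W
P_out = η·P_in = 0.888 × 251986 = 223764 W
n_s = 120×50/4 = 1500 rpm; n = 1500×(1−0.0572) = 1414 rpm
ω = 2π×1414/60 = 148.1 rad/s
τ = P_out/ω = 223764/148.1 = 1511 N·m
In lb·ft: 1511/1.356 = 1110 lb·ft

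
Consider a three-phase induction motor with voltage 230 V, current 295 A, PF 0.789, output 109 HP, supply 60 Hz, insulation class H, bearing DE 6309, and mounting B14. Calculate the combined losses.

P_in = √3·V·I·cosφ = 1.732×230×295×0.789 = 92720 W
P_out = 109×746 = 81314 W
Losses = P_in − P_out = 92720 − 81314 = 11406 W

11.4 kW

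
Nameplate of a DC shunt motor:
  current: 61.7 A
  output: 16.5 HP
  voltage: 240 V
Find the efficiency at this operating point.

83.1 %

P_out = 16.5 × 746 = 12309 W
P_in = V·I = 240 × 61.7 = 14808 W
η = P_out / P_in = 12309 / 14808 = 0.831 = 83.1%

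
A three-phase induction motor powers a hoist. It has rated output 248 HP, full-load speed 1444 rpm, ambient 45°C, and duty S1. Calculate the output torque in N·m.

P_out = 248 × 746 = 185008 W
ω = 2π × 1444/60 = 151.2 rad/s
τ = P_out/ω = 185008/151.2 = 1220 N·m

1220 N·m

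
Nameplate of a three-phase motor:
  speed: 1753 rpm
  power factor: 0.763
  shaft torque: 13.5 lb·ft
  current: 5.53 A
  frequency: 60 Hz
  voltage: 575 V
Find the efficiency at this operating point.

τ = 13.5 lb·ft × 1.356 = 18.31 N·m
ω = 2π × 1753/60 = 183.6 rad/s; P_out = τω = 18.31 × 183.6 = 3362 W
P_in = √3·V_L·I_L·cosφ = 1.732 × 575 × 5.53 × 0.763 = 4202 W
η = P_out / P_in = 3362 / 4202 = 0.800 = 80.0%

80.0 %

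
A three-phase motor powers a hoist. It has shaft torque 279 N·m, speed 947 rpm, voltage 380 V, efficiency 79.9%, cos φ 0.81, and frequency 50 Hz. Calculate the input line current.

65 A

ω = 2π×947/60 = 99.17 rad/s; P_out = τω = 279 × 99.17 = 27668 W
P_in = P_out / η = 27668 / 0.799 = 34628 W
I_L = P_in / (√3·V_L·cosφ) = 34628 / (1.732 × 380 × 0.81) = 65 A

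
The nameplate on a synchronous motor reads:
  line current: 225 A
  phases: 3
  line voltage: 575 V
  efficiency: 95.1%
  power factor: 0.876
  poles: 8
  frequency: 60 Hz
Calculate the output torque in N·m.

P_in = √3·V·I·cosφ = 1.732 × 575 × 225 × 0.876 = 196292 W
P_out = η·P_in = 0.951 × 196292 = 186674 W
n = n_s = 120×60/8 = 900 rpm (synchronous)
ω = 2π×900/60 = 94.25 rad/s
τ = P_out/ω = 186674/94.25 = 1980 N·m

1980 N·m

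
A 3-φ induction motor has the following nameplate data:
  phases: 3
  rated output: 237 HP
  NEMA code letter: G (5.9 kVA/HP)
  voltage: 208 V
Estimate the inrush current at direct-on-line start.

S_LR = 5.9 × 237 = 1398.3 kVA
I_LR = S_LR/(√3·V_L) = 1398300/(1.732×208) = 3880 A

3880 A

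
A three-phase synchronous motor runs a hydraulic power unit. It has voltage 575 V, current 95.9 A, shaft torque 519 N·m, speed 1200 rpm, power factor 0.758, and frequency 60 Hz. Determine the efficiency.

ω = 2π × 1200/60 = 125.7 rad/s; P_out = τω = 519 × 125.7 = 65238 W
P_in = √3·V_L·I_L·cosφ = 1.732 × 575 × 95.9 × 0.758 = 72394 W
η = P_out / P_in = 65238 / 72394 = 0.901 = 90.1%

90.1 %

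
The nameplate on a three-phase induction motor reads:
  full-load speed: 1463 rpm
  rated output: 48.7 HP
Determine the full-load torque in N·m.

P_out = 48.7 × 746 = 36330 W
ω = 2π × 1463/60 = 153.2 rad/s
τ = P_out/ω = 36330/153.2 = 237 N·m

237 N·m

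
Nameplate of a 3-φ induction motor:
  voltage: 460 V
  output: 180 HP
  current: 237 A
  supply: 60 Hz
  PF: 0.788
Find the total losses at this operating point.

14.5 kW

P_in = √3·V·I·cosφ = 1.732×460×237×0.788 = 148792 W
P_out = 180×746 = 134280 W
Losses = P_in − P_out = 148792 − 134280 = 14512 W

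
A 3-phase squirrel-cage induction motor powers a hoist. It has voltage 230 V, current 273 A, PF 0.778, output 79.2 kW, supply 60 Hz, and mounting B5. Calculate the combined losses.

5.41 kW

P_in = √3·V·I·cosφ = 1.732×230×273×0.778 = 84609 W
P_out = 79200 W
Losses = P_in − P_out = 84609 − 79200 = 5409 W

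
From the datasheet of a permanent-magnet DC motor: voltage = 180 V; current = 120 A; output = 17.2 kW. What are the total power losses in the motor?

4.4 kW

P_in = V·I = 180×120 = 21600 W
P_out = 17200 W
Losses = P_in − P_out = 21600 − 17200 = 4400 W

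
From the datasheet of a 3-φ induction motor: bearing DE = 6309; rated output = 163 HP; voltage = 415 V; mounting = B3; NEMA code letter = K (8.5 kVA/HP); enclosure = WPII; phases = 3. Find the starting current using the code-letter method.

S_LR = 8.5 × 163 = 1385.5 kVA
I_LR = S_LR/(√3·V_L) = 1385500/(1.732×415) = 1930 A

1930 A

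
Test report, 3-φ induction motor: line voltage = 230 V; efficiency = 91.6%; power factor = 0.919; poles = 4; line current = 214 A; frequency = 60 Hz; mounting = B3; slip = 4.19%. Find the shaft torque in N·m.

397 N·m

P_in = √3·V·I·cosφ = 1.732 × 230 × 214 × 0.919 = 78344 W
P_out = η·P_in = 0.916 × 78344 = 71763 W
n_s = 120×60/4 = 1800 rpm; n = 1800×(1−0.0419) = 1725 rpm
ω = 2π×1725/60 = 180.6 rad/s
τ = P_out/ω = 71763/180.6 = 397 N·m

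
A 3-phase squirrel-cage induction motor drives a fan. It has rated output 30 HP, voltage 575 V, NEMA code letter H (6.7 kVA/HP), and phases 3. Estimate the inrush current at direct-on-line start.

S_LR = 6.7 × 30 = 201 kVA
I_LR = S_LR/(√3·V_L) = 201000/(1.732×575) = 202 A

202 A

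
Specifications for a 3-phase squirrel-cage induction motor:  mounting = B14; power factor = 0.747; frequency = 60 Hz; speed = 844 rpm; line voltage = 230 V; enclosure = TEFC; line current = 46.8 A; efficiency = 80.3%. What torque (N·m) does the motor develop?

127 N·m

P_in = √3·V·I·cosφ = 1.732 × 230 × 46.8 × 0.747 = 13927 W
P_out = η·P_in = 0.803 × 13927 = 11183 W
n = 844 rpm
ω = 2π×844/60 = 88.38 rad/s
τ = P_out/ω = 11183/88.38 = 127 N·m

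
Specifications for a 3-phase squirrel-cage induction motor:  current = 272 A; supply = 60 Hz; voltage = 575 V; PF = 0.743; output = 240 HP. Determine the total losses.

P_in = √3·V·I·cosφ = 1.732×575×272×0.743 = 201267 W
P_out = 240×746 = 179040 W
Losses = P_in − P_out = 201267 − 179040 = 22227 W

22.2 kW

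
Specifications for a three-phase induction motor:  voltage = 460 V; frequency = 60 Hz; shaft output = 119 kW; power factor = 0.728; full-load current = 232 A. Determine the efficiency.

88.4 %

P_out = 119 kW = 119000 W
P_in = √3·V_L·I_L·cosφ = 1.732 × 460 × 232 × 0.728 = 134563 W
η = P_out / P_in = 119000 / 134563 = 0.884 = 88.4%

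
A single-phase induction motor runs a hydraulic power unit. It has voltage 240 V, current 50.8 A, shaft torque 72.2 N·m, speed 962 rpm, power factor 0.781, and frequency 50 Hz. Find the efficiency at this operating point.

76.4 %

ω = 2π × 962/60 = 100.7 rad/s; P_out = τω = 72.2 × 100.7 = 7271 W
P_in = V·I·cosφ = 240 × 50.8 × 0.781 = 9522 W
η = P_out / P_in = 7271 / 9522 = 0.764 = 76.4%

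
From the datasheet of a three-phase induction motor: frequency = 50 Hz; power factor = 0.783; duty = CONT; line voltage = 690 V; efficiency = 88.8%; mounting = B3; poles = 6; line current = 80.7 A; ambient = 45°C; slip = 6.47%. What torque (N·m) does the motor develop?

P_in = √3·V·I·cosφ = 1.732 × 690 × 80.7 × 0.783 = 75515 W
P_out = η·P_in = 0.888 × 75515 = 67057 W
n_s = 120×50/6 = 1000 rpm; n = 1000×(1−0.0647) = 935 rpm
ω = 2π×935/60 = 97.91 rad/s
τ = P_out/ω = 67057/97.91 = 685 N·m

685 N·m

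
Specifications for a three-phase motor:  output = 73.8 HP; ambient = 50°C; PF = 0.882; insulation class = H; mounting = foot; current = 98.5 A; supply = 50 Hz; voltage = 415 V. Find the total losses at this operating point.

P_in = √3·V·I·cosφ = 1.732×415×98.5×0.882 = 62445 W
P_out = 73.8×746 = 55055 W
Losses = P_in − P_out = 62445 − 55055 = 7390 W

7.39 kW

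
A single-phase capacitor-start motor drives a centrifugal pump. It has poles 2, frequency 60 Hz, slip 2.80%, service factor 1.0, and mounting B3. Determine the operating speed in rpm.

3499 rpm

n_s = 120f/p = 120×60/2 = 3600 rpm
n = n_s(1 − s) = 3600 × (1 − 0.028) = 3499 rpm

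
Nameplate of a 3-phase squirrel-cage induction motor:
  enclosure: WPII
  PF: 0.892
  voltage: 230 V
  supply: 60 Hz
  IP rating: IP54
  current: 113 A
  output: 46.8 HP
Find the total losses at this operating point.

5.24 kW

P_in = √3·V·I·cosφ = 1.732×230×113×0.892 = 40153 W
P_out = 46.8×746 = 34913 W
Losses = P_in − P_out = 40153 − 34913 = 5240 W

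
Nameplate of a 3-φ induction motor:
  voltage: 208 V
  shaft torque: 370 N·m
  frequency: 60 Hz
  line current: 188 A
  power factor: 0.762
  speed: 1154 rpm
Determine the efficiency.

86.6 %

ω = 2π × 1154/60 = 120.8 rad/s; P_out = τω = 370 × 120.8 = 44696 W
P_in = √3·V_L·I_L·cosφ = 1.732 × 208 × 188 × 0.762 = 51609 W
η = P_out / P_in = 44696 / 51609 = 0.866 = 86.6%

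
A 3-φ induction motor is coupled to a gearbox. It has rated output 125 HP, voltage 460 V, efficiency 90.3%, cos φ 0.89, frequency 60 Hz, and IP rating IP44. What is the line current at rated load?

146 A

P_out = 125 × 746 = 93250 W
P_in = P_out / η = 93250 / 0.903 = 103267 W
I_L = P_in / (√3·V_L·cosφ) = 103267 / (1.732 × 460 × 0.89) = 146 A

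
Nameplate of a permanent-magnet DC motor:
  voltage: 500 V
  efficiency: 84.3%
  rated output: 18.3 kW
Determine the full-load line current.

43.4 A

P_out = 18.3 kW = 18300 W
P_in = P_out / η = 18300 / 0.843 = 21708 W
I = P_in / V = 21708 / 500 = 43.4 A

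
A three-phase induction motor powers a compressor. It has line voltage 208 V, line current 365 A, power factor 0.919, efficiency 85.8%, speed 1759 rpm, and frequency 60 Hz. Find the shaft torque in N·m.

563 N·m

P_in = √3·V·I·cosφ = 1.732 × 208 × 365 × 0.919 = 120842 W
P_out = η·P_in = 0.858 × 120842 = 103682 W
n = 1759 rpm
ω = 2π×1759/60 = 184.2 rad/s
τ = P_out/ω = 103682/184.2 = 563 N·m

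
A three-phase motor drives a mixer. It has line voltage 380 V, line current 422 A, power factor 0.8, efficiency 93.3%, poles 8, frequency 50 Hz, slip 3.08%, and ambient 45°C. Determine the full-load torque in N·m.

P_in = √3·V·I·cosφ = 1.732 × 380 × 422 × 0.8 = 222195 W
P_out = η·P_in = 0.933 × 222195 = 207308 W
n_s = 120×50/8 = 750 rpm; n = 750×(1−0.0308) = 727 rpm
ω = 2π×727/60 = 76.13 rad/s
τ = P_out/ω = 207308/76.13 = 2720 N·m

2720 N·m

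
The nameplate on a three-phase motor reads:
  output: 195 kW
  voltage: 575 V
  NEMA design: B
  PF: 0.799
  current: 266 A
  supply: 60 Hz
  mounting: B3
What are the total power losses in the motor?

P_in = √3·V·I·cosφ = 1.732×575×266×0.799 = 211663 W
P_out = 195000 W
Losses = P_in − P_out = 211663 − 195000 = 16663 W

16700 W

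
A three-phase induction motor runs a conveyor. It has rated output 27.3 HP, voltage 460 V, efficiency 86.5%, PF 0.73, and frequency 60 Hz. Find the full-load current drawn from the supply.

40.5 A

P_out = 27.3 × 746 = 20366 W
P_in = P_out / η = 20366 / 0.865 = 23545 W
I_L = P_in / (√3·V_L·cosφ) = 23545 / (1.732 × 460 × 0.73) = 40.5 A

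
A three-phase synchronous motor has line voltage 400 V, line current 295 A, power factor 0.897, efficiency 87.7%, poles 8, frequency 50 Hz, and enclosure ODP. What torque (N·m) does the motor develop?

P_in = √3·V·I·cosφ = 1.732 × 400 × 295 × 0.897 = 183325 W
P_out = η·P_in = 0.877 × 183325 = 160776 W
n = n_s = 120×50/8 = 750 rpm (synchronous)
ω = 2π×750/60 = 78.54 rad/s
τ = P_out/ω = 160776/78.54 = 2050 N·m

2050 N·m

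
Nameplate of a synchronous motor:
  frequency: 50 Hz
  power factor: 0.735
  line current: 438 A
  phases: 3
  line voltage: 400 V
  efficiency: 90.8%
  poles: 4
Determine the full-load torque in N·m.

1290 N·m

P_in = √3·V·I·cosφ = 1.732 × 400 × 438 × 0.735 = 223033 W
P_out = η·P_in = 0.908 × 223033 = 202514 W
n = n_s = 120×50/4 = 1500 rpm (synchronous)
ω = 2π×1500/60 = 157.1 rad/s
τ = P_out/ω = 202514/157.1 = 1290 N·m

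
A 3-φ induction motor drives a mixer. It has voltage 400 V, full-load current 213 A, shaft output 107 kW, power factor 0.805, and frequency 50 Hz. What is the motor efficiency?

P_out = 107 kW = 107000 W
P_in = √3·V_L·I_L·cosφ = 1.732 × 400 × 213 × 0.805 = 118791 W
η = P_out / P_in = 107000 / 118791 = 0.901 = 90.1%

90.1 %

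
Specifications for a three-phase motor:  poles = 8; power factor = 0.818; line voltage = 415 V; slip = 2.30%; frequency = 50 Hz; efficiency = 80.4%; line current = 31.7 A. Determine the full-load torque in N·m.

P_in = √3·V·I·cosφ = 1.732 × 415 × 31.7 × 0.818 = 18638 W
P_out = η·P_in = 0.804 × 18638 = 14985 W
n_s = 120×50/8 = 750 rpm; n = 750×(1−0.023) = 733 rpm
ω = 2π×733/60 = 76.76 rad/s
τ = P_out/ω = 14985/76.76 = 195 N·m

195 N·m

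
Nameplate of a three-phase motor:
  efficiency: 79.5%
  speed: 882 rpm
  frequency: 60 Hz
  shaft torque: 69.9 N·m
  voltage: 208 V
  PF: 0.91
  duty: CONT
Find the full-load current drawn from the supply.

24.8 A

ω = 2π×882/60 = 92.36 rad/s; P_out = τω = 69.9 × 92.36 = 6456 W
P_in = P_out / η = 6456 / 0.795 = 8121 W
I_L = P_in / (√3·V_L·cosφ) = 8121 / (1.732 × 208 × 0.91) = 24.8 A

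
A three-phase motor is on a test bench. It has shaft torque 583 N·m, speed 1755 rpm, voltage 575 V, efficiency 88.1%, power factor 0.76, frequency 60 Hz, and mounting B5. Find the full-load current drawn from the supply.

ω = 2π×1755/60 = 183.8 rad/s; P_out = τω = 583 × 183.8 = 107155 W
P_in = P_out / η = 107155 / 0.881 = 121629 W
I_L = P_in / (√3·V_L·cosφ) = 121629 / (1.732 × 575 × 0.76) = 161 A

161 A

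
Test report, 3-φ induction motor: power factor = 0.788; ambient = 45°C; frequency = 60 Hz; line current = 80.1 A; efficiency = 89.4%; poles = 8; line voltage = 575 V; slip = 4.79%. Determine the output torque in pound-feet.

P_in = √3·V·I·cosφ = 1.732 × 575 × 80.1 × 0.788 = 62860 W
P_out = η·P_in = 0.894 × 62860 = 56197 W
n_s = 120×60/8 = 900 rpm; n = 900×(1−0.0479) = 857 rpm
ω = 2π×857/60 = 89.74 rad/s
τ = P_out/ω = 56197/89.74 = 626.2 N·m
In lb·ft: 626.2/1.356 = 462 lb·ft

462 lb·ft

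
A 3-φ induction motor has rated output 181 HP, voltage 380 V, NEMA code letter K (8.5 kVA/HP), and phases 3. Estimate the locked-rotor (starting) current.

2340 A

S_LR = 8.5 × 181 = 1538.5 kVA
I_LR = S_LR/(√3·V_L) = 1538500/(1.732×380) = 2340 A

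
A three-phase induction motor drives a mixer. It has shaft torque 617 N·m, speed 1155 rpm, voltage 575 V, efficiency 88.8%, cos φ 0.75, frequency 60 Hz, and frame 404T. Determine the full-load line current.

ω = 2π×1155/60 = 121 rad/s; P_out = τω = 617 × 121 = 74657 W
P_in = P_out / η = 74657 / 0.888 = 84073 W
I_L = P_in / (√3·V_L·cosφ) = 84073 / (1.732 × 575 × 0.75) = 113 A

113 A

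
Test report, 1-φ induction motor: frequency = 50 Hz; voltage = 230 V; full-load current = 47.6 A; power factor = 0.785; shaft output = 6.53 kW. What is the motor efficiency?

76.0 %

P_out = 6.53 kW = 6530 W
P_in = V·I·cosφ = 230 × 47.6 × 0.785 = 8594 W
η = P_out / P_in = 6530 / 8594 = 0.760 = 76.0%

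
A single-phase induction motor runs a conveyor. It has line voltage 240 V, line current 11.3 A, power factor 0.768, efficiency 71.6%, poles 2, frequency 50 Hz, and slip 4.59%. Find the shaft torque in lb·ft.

P_in = V·I·cosφ = 240 × 11.3 × 0.768 = 2083 W
P_out = η·P_in = 0.716 × 2083 = 1491 W
n_s = 120×50/2 = 3000 rpm; n = 3000×(1−0.0459) = 2862 rpm
ω = 2π×2862/60 = 299.7 rad/s
τ = P_out/ω = 1491/299.7 = 4.975 N·m
In lb·ft: 4.975/1.356 = 3.67 lb·ft

3.67 lb·ft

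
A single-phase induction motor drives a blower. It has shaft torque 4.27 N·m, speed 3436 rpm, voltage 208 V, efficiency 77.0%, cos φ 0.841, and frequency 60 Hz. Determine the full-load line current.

11.4 A

ω = 2π×3436/60 = 359.8 rad/s; P_out = τω = 4.27 × 359.8 = 1536 W
P_in = P_out / η = 1536 / 0.770 = 1995 W
I = P_in / (V·cosφ) = 1995 / (208 × 0.841) = 11.4 A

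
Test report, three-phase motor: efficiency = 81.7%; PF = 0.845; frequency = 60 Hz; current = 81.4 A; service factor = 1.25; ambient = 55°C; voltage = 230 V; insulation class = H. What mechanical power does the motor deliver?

22.4 kW

P_in = √3·V·I·cosφ = 1.732 × 230 × 81.4 × 0.845 = 27400 W
P_out = η·P_in = 0.817 × 27400 = 22386 W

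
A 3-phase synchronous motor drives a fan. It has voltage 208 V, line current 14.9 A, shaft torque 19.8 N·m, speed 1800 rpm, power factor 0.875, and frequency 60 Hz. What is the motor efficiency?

79.5 %

ω = 2π × 1800/60 = 188.5 rad/s; P_out = τω = 19.8 × 188.5 = 3732 W
P_in = √3·V_L·I_L·cosφ = 1.732 × 208 × 14.9 × 0.875 = 4697 W
η = P_out / P_in = 3732 / 4697 = 0.795 = 79.5%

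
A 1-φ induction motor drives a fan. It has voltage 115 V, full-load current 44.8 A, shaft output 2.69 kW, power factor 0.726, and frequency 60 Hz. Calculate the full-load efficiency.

71.9 %

P_out = 2.69 kW = 2690 W
P_in = V·I·cosφ = 115 × 44.8 × 0.726 = 3740 W
η = P_out / P_in = 2690 / 3740 = 0.719 = 71.9%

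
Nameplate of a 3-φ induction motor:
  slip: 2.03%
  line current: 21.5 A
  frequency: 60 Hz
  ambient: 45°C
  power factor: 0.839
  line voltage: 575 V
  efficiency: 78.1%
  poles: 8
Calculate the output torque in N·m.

P_in = √3·V·I·cosφ = 1.732 × 575 × 21.5 × 0.839 = 17965 W
P_out = η·P_in = 0.781 × 17965 = 14031 W
n_s = 120×60/8 = 900 rpm; n = 900×(1−0.0203) = 882 rpm
ω = 2π×882/60 = 92.36 rad/s
τ = P_out/ω = 14031/92.36 = 152 N·m

152 N·m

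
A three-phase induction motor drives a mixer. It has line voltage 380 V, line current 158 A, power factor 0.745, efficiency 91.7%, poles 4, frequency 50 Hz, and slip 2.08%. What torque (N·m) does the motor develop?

462 N·m

P_in = √3·V·I·cosφ = 1.732 × 380 × 158 × 0.745 = 77472 W
P_out = η·P_in = 0.917 × 77472 = 71042 W
n_s = 120×50/4 = 1500 rpm; n = 1500×(1−0.0208) = 1469 rpm
ω = 2π×1469/60 = 153.8 rad/s
τ = P_out/ω = 71042/153.8 = 462 N·m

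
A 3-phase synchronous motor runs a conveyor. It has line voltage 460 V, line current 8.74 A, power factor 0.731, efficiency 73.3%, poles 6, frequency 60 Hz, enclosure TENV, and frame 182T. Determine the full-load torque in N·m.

P_in = √3·V·I·cosφ = 1.732 × 460 × 8.74 × 0.731 = 5090 W
P_out = η·P_in = 0.733 × 5090 = 3731 W
n = n_s = 120×60/6 = 1200 rpm (synchronous)
ω = 2π×1200/60 = 125.7 rad/s
τ = P_out/ω = 3731/125.7 = 29.7 N·m

29.7 N·m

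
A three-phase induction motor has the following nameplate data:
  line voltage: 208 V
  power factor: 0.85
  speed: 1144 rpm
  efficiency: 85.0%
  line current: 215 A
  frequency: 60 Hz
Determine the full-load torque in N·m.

467 N·m

P_in = √3·V·I·cosφ = 1.732 × 208 × 215 × 0.85 = 65837 W
P_out = η·P_in = 0.85 × 65837 = 55961 W
n = 1144 rpm
ω = 2π×1144/60 = 119.8 rad/s
τ = P_out/ω = 55961/119.8 = 467 N·m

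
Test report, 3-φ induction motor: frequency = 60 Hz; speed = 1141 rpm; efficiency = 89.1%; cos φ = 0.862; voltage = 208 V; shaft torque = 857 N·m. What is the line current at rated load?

370 A

ω = 2π×1141/60 = 119.5 rad/s; P_out = τω = 857 × 119.5 = 102412 W
P_in = P_out / η = 102412 / 0.891 = 114941 W
I_L = P_in / (√3·V_L·cosφ) = 114941 / (1.732 × 208 × 0.862) = 370 A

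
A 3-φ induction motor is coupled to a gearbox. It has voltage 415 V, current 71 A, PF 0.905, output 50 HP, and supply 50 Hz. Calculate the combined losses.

8.89 kW

P_in = √3·V·I·cosφ = 1.732×415×71×0.905 = 46185 W
P_out = 50×746 = 37300 W
Losses = P_in − P_out = 46185 − 37300 = 8885 W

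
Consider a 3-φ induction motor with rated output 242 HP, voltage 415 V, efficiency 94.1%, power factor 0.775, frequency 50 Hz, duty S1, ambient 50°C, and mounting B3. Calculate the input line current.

P_out = 242 × 746 = 180532 W
P_in = P_out / η = 180532 / 0.941 = 191851 W
I_L = P_in / (√3·V_L·cosφ) = 191851 / (1.732 × 415 × 0.775) = 344 A

344 A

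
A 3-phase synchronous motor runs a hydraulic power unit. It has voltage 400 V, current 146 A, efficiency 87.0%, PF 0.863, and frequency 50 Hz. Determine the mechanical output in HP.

P_in = √3·V·I·cosφ = 1.732 × 400 × 146 × 0.863 = 87291 W
P_out = η·P_in = 0.87 × 87291 = 75943 W
= 75943/746 = 102 HP

102 HP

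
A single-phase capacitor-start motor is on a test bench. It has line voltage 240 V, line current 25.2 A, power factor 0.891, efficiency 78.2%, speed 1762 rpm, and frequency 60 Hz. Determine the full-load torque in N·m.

22.8 N·m

P_in = V·I·cosφ = 240 × 25.2 × 0.891 = 5389 W
P_out = η·P_in = 0.782 × 5389 = 4214 W
n = 1762 rpm
ω = 2π×1762/60 = 184.5 rad/s
τ = P_out/ω = 4214/184.5 = 22.8 N·m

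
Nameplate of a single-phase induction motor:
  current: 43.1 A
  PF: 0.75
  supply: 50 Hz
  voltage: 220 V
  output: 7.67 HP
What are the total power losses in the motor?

P_in = V·I·cosφ = 220×43.1×0.75 = 7112 W
P_out = 7.67×746 = 5722 W
Losses = P_in − P_out = 7112 − 5722 = 1390 W

1390 W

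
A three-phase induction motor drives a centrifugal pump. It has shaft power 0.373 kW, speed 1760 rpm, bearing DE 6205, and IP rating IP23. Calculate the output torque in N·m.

ω = 2π × 1760/60 = 184.3 rad/s
τ = P/ω = 373/184.3 = 2.02 N·m

2.02 N·m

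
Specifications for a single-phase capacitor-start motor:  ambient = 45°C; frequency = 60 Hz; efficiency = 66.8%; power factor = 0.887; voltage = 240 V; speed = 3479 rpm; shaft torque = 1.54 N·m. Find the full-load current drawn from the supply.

ω = 2π×3479/60 = 364.3 rad/s; P_out = τω = 1.54 × 364.3 = 561 W
P_in = P_out / η = 561 / 0.668 = 840 W
I = P_in / (V·cosφ) = 840 / (240 × 0.887) = 3.95 A

3.95 A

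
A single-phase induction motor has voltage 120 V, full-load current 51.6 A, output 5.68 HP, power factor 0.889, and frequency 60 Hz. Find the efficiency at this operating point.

77.0 %

P_out = 5.68 × 746 = 4237 W
P_in = V·I·cosφ = 120 × 51.6 × 0.889 = 5505 W
η = P_out / P_in = 4237 / 5505 = 0.770 = 77.0%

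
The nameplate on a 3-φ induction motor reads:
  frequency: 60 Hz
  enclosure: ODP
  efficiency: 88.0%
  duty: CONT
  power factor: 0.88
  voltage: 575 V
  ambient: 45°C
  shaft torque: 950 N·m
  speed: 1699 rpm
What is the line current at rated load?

219 A

ω = 2π×1699/60 = 177.9 rad/s; P_out = τω = 950 × 177.9 = 169005 W
P_in = P_out / η = 169005 / 0.880 = 192051 W
I_L = P_in / (√3·V_L·cosφ) = 192051 / (1.732 × 575 × 0.88) = 219 A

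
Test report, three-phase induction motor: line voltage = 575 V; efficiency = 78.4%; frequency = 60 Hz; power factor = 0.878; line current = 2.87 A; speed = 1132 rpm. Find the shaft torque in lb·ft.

12.2 lb·ft

P_in = √3·V·I·cosφ = 1.732 × 575 × 2.87 × 0.878 = 2510 W
P_out = η·P_in = 0.784 × 2510 = 1968 W
n = 1132 rpm
ω = 2π×1132/60 = 118.5 rad/s
τ = P_out/ω = 1968/118.5 = 16.61 N·m
In lb·ft: 16.61/1.356 = 12.2 lb·ft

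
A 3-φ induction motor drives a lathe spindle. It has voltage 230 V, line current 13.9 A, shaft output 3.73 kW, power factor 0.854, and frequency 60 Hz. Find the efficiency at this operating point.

P_out = 3.73 kW = 3730 W
P_in = √3·V_L·I_L·cosφ = 1.732 × 230 × 13.9 × 0.854 = 4729 W
η = P_out / P_in = 3730 / 4729 = 0.789 = 78.9%

78.9 %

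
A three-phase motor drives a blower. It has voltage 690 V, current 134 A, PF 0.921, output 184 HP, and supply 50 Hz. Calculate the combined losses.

10.2 kW

P_in = √3·V·I·cosφ = 1.732×690×134×0.921 = 147490 W
P_out = 184×746 = 137264 W
Losses = P_in − P_out = 147490 − 137264 = 10226 W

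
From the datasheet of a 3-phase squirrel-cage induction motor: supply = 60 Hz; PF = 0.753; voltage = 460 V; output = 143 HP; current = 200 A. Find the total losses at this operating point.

13.3 kW

P_in = √3·V·I·cosφ = 1.732×460×200×0.753 = 119986 W
P_out = 143×746 = 106678 W
Losses = P_in − P_out = 119986 − 106678 = 13308 W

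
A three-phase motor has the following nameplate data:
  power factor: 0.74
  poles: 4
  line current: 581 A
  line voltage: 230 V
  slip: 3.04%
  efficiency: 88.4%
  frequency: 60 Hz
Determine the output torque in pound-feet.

611 lb·ft

P_in = √3·V·I·cosφ = 1.732 × 230 × 581 × 0.74 = 171271 W
P_out = η·P_in = 0.884 × 171271 = 151404 W
n_s = 120×60/4 = 1800 rpm; n = 1800×(1−0.0304) = 1745 rpm
ω = 2π×1745/60 = 182.7 rad/s
τ = P_out/ω = 151404/182.7 = 828.7 N·m
In lb·ft: 828.7/1.356 = 611 lb·ft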